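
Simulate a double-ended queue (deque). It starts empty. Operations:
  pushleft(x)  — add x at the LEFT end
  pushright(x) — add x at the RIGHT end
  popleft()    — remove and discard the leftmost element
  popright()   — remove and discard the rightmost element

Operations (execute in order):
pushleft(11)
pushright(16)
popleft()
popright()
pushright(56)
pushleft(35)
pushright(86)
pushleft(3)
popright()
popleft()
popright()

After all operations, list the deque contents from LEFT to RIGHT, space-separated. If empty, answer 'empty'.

Answer: 35

Derivation:
pushleft(11): [11]
pushright(16): [11, 16]
popleft(): [16]
popright(): []
pushright(56): [56]
pushleft(35): [35, 56]
pushright(86): [35, 56, 86]
pushleft(3): [3, 35, 56, 86]
popright(): [3, 35, 56]
popleft(): [35, 56]
popright(): [35]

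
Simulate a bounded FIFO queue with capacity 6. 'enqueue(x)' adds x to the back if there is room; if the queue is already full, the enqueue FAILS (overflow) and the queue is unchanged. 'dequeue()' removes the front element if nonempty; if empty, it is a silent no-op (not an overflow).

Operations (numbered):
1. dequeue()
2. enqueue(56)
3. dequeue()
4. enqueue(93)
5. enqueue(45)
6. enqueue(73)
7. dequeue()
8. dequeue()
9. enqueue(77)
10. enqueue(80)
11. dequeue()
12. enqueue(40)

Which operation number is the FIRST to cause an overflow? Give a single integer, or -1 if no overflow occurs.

1. dequeue(): empty, no-op, size=0
2. enqueue(56): size=1
3. dequeue(): size=0
4. enqueue(93): size=1
5. enqueue(45): size=2
6. enqueue(73): size=3
7. dequeue(): size=2
8. dequeue(): size=1
9. enqueue(77): size=2
10. enqueue(80): size=3
11. dequeue(): size=2
12. enqueue(40): size=3

Answer: -1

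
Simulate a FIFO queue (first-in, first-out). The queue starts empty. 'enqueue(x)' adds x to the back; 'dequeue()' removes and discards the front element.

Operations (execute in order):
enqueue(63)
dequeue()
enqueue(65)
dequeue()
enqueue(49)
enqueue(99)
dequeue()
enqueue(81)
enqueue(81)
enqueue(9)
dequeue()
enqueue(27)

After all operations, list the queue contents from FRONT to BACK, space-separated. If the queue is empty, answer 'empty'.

enqueue(63): [63]
dequeue(): []
enqueue(65): [65]
dequeue(): []
enqueue(49): [49]
enqueue(99): [49, 99]
dequeue(): [99]
enqueue(81): [99, 81]
enqueue(81): [99, 81, 81]
enqueue(9): [99, 81, 81, 9]
dequeue(): [81, 81, 9]
enqueue(27): [81, 81, 9, 27]

Answer: 81 81 9 27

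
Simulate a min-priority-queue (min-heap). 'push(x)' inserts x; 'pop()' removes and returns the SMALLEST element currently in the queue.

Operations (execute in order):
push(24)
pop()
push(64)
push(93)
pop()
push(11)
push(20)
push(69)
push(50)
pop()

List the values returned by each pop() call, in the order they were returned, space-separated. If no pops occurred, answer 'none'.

Answer: 24 64 11

Derivation:
push(24): heap contents = [24]
pop() → 24: heap contents = []
push(64): heap contents = [64]
push(93): heap contents = [64, 93]
pop() → 64: heap contents = [93]
push(11): heap contents = [11, 93]
push(20): heap contents = [11, 20, 93]
push(69): heap contents = [11, 20, 69, 93]
push(50): heap contents = [11, 20, 50, 69, 93]
pop() → 11: heap contents = [20, 50, 69, 93]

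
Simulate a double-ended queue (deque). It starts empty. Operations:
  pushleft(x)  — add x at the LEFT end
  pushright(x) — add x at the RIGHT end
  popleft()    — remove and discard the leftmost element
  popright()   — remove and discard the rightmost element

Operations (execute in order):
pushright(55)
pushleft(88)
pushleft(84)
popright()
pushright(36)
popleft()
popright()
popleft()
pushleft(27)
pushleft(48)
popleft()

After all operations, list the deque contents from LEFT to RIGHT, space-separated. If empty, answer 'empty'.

Answer: 27

Derivation:
pushright(55): [55]
pushleft(88): [88, 55]
pushleft(84): [84, 88, 55]
popright(): [84, 88]
pushright(36): [84, 88, 36]
popleft(): [88, 36]
popright(): [88]
popleft(): []
pushleft(27): [27]
pushleft(48): [48, 27]
popleft(): [27]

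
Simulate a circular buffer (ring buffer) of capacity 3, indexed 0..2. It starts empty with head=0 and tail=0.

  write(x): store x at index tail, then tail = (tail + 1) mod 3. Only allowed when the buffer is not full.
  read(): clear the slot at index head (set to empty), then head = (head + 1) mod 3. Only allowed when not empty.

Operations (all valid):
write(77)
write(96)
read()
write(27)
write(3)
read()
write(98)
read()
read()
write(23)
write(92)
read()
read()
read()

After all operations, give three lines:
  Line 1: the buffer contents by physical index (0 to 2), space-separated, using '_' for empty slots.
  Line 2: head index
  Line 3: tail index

Answer: _ _ _
1
1

Derivation:
write(77): buf=[77 _ _], head=0, tail=1, size=1
write(96): buf=[77 96 _], head=0, tail=2, size=2
read(): buf=[_ 96 _], head=1, tail=2, size=1
write(27): buf=[_ 96 27], head=1, tail=0, size=2
write(3): buf=[3 96 27], head=1, tail=1, size=3
read(): buf=[3 _ 27], head=2, tail=1, size=2
write(98): buf=[3 98 27], head=2, tail=2, size=3
read(): buf=[3 98 _], head=0, tail=2, size=2
read(): buf=[_ 98 _], head=1, tail=2, size=1
write(23): buf=[_ 98 23], head=1, tail=0, size=2
write(92): buf=[92 98 23], head=1, tail=1, size=3
read(): buf=[92 _ 23], head=2, tail=1, size=2
read(): buf=[92 _ _], head=0, tail=1, size=1
read(): buf=[_ _ _], head=1, tail=1, size=0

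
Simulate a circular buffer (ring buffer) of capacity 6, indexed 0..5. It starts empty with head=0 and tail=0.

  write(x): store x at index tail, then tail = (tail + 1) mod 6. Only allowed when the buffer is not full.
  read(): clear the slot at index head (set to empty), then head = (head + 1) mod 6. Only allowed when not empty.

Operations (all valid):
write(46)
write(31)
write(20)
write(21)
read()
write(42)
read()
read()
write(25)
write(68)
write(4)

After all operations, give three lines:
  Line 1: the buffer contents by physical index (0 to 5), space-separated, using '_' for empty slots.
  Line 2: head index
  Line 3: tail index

Answer: 68 4 _ 21 42 25
3
2

Derivation:
write(46): buf=[46 _ _ _ _ _], head=0, tail=1, size=1
write(31): buf=[46 31 _ _ _ _], head=0, tail=2, size=2
write(20): buf=[46 31 20 _ _ _], head=0, tail=3, size=3
write(21): buf=[46 31 20 21 _ _], head=0, tail=4, size=4
read(): buf=[_ 31 20 21 _ _], head=1, tail=4, size=3
write(42): buf=[_ 31 20 21 42 _], head=1, tail=5, size=4
read(): buf=[_ _ 20 21 42 _], head=2, tail=5, size=3
read(): buf=[_ _ _ 21 42 _], head=3, tail=5, size=2
write(25): buf=[_ _ _ 21 42 25], head=3, tail=0, size=3
write(68): buf=[68 _ _ 21 42 25], head=3, tail=1, size=4
write(4): buf=[68 4 _ 21 42 25], head=3, tail=2, size=5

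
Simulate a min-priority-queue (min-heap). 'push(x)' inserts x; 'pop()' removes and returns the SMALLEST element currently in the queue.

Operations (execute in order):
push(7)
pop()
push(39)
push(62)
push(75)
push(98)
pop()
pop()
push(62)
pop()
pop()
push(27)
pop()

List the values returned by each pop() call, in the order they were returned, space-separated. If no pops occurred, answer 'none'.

Answer: 7 39 62 62 75 27

Derivation:
push(7): heap contents = [7]
pop() → 7: heap contents = []
push(39): heap contents = [39]
push(62): heap contents = [39, 62]
push(75): heap contents = [39, 62, 75]
push(98): heap contents = [39, 62, 75, 98]
pop() → 39: heap contents = [62, 75, 98]
pop() → 62: heap contents = [75, 98]
push(62): heap contents = [62, 75, 98]
pop() → 62: heap contents = [75, 98]
pop() → 75: heap contents = [98]
push(27): heap contents = [27, 98]
pop() → 27: heap contents = [98]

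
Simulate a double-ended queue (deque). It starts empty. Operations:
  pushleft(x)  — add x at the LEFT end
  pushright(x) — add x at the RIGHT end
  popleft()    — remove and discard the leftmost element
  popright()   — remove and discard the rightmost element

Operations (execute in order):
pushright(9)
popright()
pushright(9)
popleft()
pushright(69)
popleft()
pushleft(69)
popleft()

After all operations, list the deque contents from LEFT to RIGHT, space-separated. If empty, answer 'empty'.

Answer: empty

Derivation:
pushright(9): [9]
popright(): []
pushright(9): [9]
popleft(): []
pushright(69): [69]
popleft(): []
pushleft(69): [69]
popleft(): []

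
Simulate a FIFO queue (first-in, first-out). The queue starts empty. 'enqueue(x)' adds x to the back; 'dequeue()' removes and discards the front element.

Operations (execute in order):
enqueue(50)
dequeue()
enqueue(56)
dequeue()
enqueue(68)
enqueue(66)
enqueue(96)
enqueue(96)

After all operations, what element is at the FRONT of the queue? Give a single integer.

Answer: 68

Derivation:
enqueue(50): queue = [50]
dequeue(): queue = []
enqueue(56): queue = [56]
dequeue(): queue = []
enqueue(68): queue = [68]
enqueue(66): queue = [68, 66]
enqueue(96): queue = [68, 66, 96]
enqueue(96): queue = [68, 66, 96, 96]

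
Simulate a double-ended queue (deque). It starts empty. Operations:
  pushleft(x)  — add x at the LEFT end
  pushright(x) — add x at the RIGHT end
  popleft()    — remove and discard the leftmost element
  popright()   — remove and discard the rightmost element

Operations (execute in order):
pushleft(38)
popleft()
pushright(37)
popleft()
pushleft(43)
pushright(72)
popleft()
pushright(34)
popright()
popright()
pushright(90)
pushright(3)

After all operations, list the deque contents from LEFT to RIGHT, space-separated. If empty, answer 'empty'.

pushleft(38): [38]
popleft(): []
pushright(37): [37]
popleft(): []
pushleft(43): [43]
pushright(72): [43, 72]
popleft(): [72]
pushright(34): [72, 34]
popright(): [72]
popright(): []
pushright(90): [90]
pushright(3): [90, 3]

Answer: 90 3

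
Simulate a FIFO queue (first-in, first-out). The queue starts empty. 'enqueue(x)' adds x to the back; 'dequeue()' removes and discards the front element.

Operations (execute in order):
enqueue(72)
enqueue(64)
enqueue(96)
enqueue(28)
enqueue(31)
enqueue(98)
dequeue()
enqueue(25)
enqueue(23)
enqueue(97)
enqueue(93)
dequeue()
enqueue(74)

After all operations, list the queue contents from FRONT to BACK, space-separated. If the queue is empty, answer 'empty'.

Answer: 96 28 31 98 25 23 97 93 74

Derivation:
enqueue(72): [72]
enqueue(64): [72, 64]
enqueue(96): [72, 64, 96]
enqueue(28): [72, 64, 96, 28]
enqueue(31): [72, 64, 96, 28, 31]
enqueue(98): [72, 64, 96, 28, 31, 98]
dequeue(): [64, 96, 28, 31, 98]
enqueue(25): [64, 96, 28, 31, 98, 25]
enqueue(23): [64, 96, 28, 31, 98, 25, 23]
enqueue(97): [64, 96, 28, 31, 98, 25, 23, 97]
enqueue(93): [64, 96, 28, 31, 98, 25, 23, 97, 93]
dequeue(): [96, 28, 31, 98, 25, 23, 97, 93]
enqueue(74): [96, 28, 31, 98, 25, 23, 97, 93, 74]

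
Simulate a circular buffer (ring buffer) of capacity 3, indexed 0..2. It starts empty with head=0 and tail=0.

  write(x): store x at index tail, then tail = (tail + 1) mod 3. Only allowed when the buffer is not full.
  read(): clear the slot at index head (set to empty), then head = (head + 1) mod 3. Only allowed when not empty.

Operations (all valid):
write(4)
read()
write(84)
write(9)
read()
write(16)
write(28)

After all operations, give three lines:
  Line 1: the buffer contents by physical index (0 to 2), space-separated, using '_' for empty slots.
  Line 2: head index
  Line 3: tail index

Answer: 16 28 9
2
2

Derivation:
write(4): buf=[4 _ _], head=0, tail=1, size=1
read(): buf=[_ _ _], head=1, tail=1, size=0
write(84): buf=[_ 84 _], head=1, tail=2, size=1
write(9): buf=[_ 84 9], head=1, tail=0, size=2
read(): buf=[_ _ 9], head=2, tail=0, size=1
write(16): buf=[16 _ 9], head=2, tail=1, size=2
write(28): buf=[16 28 9], head=2, tail=2, size=3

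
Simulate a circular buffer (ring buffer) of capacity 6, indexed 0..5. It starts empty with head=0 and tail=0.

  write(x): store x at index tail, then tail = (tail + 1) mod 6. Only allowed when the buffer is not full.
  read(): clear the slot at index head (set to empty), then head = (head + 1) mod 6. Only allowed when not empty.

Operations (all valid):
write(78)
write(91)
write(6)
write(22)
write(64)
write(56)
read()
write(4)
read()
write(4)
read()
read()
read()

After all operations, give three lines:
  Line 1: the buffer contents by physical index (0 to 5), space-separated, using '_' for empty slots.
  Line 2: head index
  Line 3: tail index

Answer: 4 4 _ _ _ 56
5
2

Derivation:
write(78): buf=[78 _ _ _ _ _], head=0, tail=1, size=1
write(91): buf=[78 91 _ _ _ _], head=0, tail=2, size=2
write(6): buf=[78 91 6 _ _ _], head=0, tail=3, size=3
write(22): buf=[78 91 6 22 _ _], head=0, tail=4, size=4
write(64): buf=[78 91 6 22 64 _], head=0, tail=5, size=5
write(56): buf=[78 91 6 22 64 56], head=0, tail=0, size=6
read(): buf=[_ 91 6 22 64 56], head=1, tail=0, size=5
write(4): buf=[4 91 6 22 64 56], head=1, tail=1, size=6
read(): buf=[4 _ 6 22 64 56], head=2, tail=1, size=5
write(4): buf=[4 4 6 22 64 56], head=2, tail=2, size=6
read(): buf=[4 4 _ 22 64 56], head=3, tail=2, size=5
read(): buf=[4 4 _ _ 64 56], head=4, tail=2, size=4
read(): buf=[4 4 _ _ _ 56], head=5, tail=2, size=3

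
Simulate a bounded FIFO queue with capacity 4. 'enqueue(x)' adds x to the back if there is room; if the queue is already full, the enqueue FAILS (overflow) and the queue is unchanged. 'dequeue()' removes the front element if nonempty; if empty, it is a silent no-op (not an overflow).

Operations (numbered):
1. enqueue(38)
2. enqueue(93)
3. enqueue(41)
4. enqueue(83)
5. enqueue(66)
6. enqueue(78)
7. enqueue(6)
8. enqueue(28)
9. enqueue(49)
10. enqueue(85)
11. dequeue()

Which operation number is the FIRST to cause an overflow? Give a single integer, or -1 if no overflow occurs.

1. enqueue(38): size=1
2. enqueue(93): size=2
3. enqueue(41): size=3
4. enqueue(83): size=4
5. enqueue(66): size=4=cap → OVERFLOW (fail)
6. enqueue(78): size=4=cap → OVERFLOW (fail)
7. enqueue(6): size=4=cap → OVERFLOW (fail)
8. enqueue(28): size=4=cap → OVERFLOW (fail)
9. enqueue(49): size=4=cap → OVERFLOW (fail)
10. enqueue(85): size=4=cap → OVERFLOW (fail)
11. dequeue(): size=3

Answer: 5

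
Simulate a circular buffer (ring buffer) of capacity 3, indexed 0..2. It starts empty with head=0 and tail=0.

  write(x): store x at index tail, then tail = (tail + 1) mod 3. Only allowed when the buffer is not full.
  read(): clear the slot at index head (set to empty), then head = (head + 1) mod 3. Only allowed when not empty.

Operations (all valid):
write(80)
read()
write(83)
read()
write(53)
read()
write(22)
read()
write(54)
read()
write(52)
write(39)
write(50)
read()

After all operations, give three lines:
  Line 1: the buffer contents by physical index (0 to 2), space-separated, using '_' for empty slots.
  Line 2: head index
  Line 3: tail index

write(80): buf=[80 _ _], head=0, tail=1, size=1
read(): buf=[_ _ _], head=1, tail=1, size=0
write(83): buf=[_ 83 _], head=1, tail=2, size=1
read(): buf=[_ _ _], head=2, tail=2, size=0
write(53): buf=[_ _ 53], head=2, tail=0, size=1
read(): buf=[_ _ _], head=0, tail=0, size=0
write(22): buf=[22 _ _], head=0, tail=1, size=1
read(): buf=[_ _ _], head=1, tail=1, size=0
write(54): buf=[_ 54 _], head=1, tail=2, size=1
read(): buf=[_ _ _], head=2, tail=2, size=0
write(52): buf=[_ _ 52], head=2, tail=0, size=1
write(39): buf=[39 _ 52], head=2, tail=1, size=2
write(50): buf=[39 50 52], head=2, tail=2, size=3
read(): buf=[39 50 _], head=0, tail=2, size=2

Answer: 39 50 _
0
2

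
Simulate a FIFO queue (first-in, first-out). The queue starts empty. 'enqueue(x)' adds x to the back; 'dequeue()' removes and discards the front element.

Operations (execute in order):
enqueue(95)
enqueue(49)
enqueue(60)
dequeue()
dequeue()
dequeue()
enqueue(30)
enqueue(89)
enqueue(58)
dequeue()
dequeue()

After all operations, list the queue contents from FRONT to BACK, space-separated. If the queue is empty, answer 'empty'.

enqueue(95): [95]
enqueue(49): [95, 49]
enqueue(60): [95, 49, 60]
dequeue(): [49, 60]
dequeue(): [60]
dequeue(): []
enqueue(30): [30]
enqueue(89): [30, 89]
enqueue(58): [30, 89, 58]
dequeue(): [89, 58]
dequeue(): [58]

Answer: 58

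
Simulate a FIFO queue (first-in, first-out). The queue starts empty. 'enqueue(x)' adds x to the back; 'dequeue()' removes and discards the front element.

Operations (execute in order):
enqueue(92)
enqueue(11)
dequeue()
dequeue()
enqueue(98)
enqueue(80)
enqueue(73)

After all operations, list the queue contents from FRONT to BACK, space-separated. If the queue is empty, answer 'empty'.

Answer: 98 80 73

Derivation:
enqueue(92): [92]
enqueue(11): [92, 11]
dequeue(): [11]
dequeue(): []
enqueue(98): [98]
enqueue(80): [98, 80]
enqueue(73): [98, 80, 73]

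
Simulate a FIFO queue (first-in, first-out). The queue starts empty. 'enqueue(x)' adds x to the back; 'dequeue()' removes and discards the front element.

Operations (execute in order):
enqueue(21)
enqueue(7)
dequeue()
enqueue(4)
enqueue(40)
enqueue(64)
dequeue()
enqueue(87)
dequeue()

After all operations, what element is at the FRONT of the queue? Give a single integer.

Answer: 40

Derivation:
enqueue(21): queue = [21]
enqueue(7): queue = [21, 7]
dequeue(): queue = [7]
enqueue(4): queue = [7, 4]
enqueue(40): queue = [7, 4, 40]
enqueue(64): queue = [7, 4, 40, 64]
dequeue(): queue = [4, 40, 64]
enqueue(87): queue = [4, 40, 64, 87]
dequeue(): queue = [40, 64, 87]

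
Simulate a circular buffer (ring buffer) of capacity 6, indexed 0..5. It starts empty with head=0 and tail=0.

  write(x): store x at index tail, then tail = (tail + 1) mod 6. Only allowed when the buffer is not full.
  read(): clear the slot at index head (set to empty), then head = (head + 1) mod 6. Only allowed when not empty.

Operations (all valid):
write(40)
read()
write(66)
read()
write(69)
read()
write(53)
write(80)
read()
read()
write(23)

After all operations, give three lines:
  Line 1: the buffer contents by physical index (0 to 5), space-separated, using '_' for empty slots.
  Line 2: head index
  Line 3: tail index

write(40): buf=[40 _ _ _ _ _], head=0, tail=1, size=1
read(): buf=[_ _ _ _ _ _], head=1, tail=1, size=0
write(66): buf=[_ 66 _ _ _ _], head=1, tail=2, size=1
read(): buf=[_ _ _ _ _ _], head=2, tail=2, size=0
write(69): buf=[_ _ 69 _ _ _], head=2, tail=3, size=1
read(): buf=[_ _ _ _ _ _], head=3, tail=3, size=0
write(53): buf=[_ _ _ 53 _ _], head=3, tail=4, size=1
write(80): buf=[_ _ _ 53 80 _], head=3, tail=5, size=2
read(): buf=[_ _ _ _ 80 _], head=4, tail=5, size=1
read(): buf=[_ _ _ _ _ _], head=5, tail=5, size=0
write(23): buf=[_ _ _ _ _ 23], head=5, tail=0, size=1

Answer: _ _ _ _ _ 23
5
0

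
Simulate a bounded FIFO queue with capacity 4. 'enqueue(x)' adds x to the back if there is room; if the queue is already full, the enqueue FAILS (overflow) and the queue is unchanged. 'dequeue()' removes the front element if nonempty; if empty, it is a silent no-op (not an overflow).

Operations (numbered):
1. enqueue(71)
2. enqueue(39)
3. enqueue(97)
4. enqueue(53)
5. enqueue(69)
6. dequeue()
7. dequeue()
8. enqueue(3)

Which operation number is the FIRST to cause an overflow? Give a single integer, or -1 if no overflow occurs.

Answer: 5

Derivation:
1. enqueue(71): size=1
2. enqueue(39): size=2
3. enqueue(97): size=3
4. enqueue(53): size=4
5. enqueue(69): size=4=cap → OVERFLOW (fail)
6. dequeue(): size=3
7. dequeue(): size=2
8. enqueue(3): size=3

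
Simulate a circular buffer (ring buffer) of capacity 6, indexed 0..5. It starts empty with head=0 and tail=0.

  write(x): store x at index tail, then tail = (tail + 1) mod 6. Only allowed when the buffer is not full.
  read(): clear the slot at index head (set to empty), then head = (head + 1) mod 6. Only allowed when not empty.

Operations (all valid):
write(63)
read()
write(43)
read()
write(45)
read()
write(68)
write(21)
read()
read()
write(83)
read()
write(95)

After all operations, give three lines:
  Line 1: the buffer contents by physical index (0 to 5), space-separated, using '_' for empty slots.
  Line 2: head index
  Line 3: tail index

Answer: 95 _ _ _ _ _
0
1

Derivation:
write(63): buf=[63 _ _ _ _ _], head=0, tail=1, size=1
read(): buf=[_ _ _ _ _ _], head=1, tail=1, size=0
write(43): buf=[_ 43 _ _ _ _], head=1, tail=2, size=1
read(): buf=[_ _ _ _ _ _], head=2, tail=2, size=0
write(45): buf=[_ _ 45 _ _ _], head=2, tail=3, size=1
read(): buf=[_ _ _ _ _ _], head=3, tail=3, size=0
write(68): buf=[_ _ _ 68 _ _], head=3, tail=4, size=1
write(21): buf=[_ _ _ 68 21 _], head=3, tail=5, size=2
read(): buf=[_ _ _ _ 21 _], head=4, tail=5, size=1
read(): buf=[_ _ _ _ _ _], head=5, tail=5, size=0
write(83): buf=[_ _ _ _ _ 83], head=5, tail=0, size=1
read(): buf=[_ _ _ _ _ _], head=0, tail=0, size=0
write(95): buf=[95 _ _ _ _ _], head=0, tail=1, size=1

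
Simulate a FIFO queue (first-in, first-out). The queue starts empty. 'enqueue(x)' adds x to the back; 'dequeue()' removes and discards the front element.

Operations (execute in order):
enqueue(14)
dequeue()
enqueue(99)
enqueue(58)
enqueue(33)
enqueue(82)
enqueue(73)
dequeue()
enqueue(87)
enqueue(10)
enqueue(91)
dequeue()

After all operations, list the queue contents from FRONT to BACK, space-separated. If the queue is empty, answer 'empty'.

enqueue(14): [14]
dequeue(): []
enqueue(99): [99]
enqueue(58): [99, 58]
enqueue(33): [99, 58, 33]
enqueue(82): [99, 58, 33, 82]
enqueue(73): [99, 58, 33, 82, 73]
dequeue(): [58, 33, 82, 73]
enqueue(87): [58, 33, 82, 73, 87]
enqueue(10): [58, 33, 82, 73, 87, 10]
enqueue(91): [58, 33, 82, 73, 87, 10, 91]
dequeue(): [33, 82, 73, 87, 10, 91]

Answer: 33 82 73 87 10 91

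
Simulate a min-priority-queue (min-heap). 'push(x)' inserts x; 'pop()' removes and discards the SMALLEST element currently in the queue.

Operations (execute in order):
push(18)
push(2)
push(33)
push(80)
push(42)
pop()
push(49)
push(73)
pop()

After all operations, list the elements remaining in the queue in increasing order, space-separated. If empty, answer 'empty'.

Answer: 33 42 49 73 80

Derivation:
push(18): heap contents = [18]
push(2): heap contents = [2, 18]
push(33): heap contents = [2, 18, 33]
push(80): heap contents = [2, 18, 33, 80]
push(42): heap contents = [2, 18, 33, 42, 80]
pop() → 2: heap contents = [18, 33, 42, 80]
push(49): heap contents = [18, 33, 42, 49, 80]
push(73): heap contents = [18, 33, 42, 49, 73, 80]
pop() → 18: heap contents = [33, 42, 49, 73, 80]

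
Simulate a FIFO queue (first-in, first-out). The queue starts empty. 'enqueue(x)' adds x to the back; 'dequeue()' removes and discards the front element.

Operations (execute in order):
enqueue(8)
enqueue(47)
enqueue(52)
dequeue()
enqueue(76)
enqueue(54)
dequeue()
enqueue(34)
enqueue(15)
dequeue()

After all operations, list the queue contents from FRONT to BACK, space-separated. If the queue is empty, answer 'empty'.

enqueue(8): [8]
enqueue(47): [8, 47]
enqueue(52): [8, 47, 52]
dequeue(): [47, 52]
enqueue(76): [47, 52, 76]
enqueue(54): [47, 52, 76, 54]
dequeue(): [52, 76, 54]
enqueue(34): [52, 76, 54, 34]
enqueue(15): [52, 76, 54, 34, 15]
dequeue(): [76, 54, 34, 15]

Answer: 76 54 34 15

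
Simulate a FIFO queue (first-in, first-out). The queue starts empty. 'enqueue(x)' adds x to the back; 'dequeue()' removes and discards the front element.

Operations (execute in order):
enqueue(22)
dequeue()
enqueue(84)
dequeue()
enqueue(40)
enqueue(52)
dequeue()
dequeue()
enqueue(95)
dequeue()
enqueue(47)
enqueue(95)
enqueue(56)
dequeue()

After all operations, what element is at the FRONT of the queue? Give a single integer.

Answer: 95

Derivation:
enqueue(22): queue = [22]
dequeue(): queue = []
enqueue(84): queue = [84]
dequeue(): queue = []
enqueue(40): queue = [40]
enqueue(52): queue = [40, 52]
dequeue(): queue = [52]
dequeue(): queue = []
enqueue(95): queue = [95]
dequeue(): queue = []
enqueue(47): queue = [47]
enqueue(95): queue = [47, 95]
enqueue(56): queue = [47, 95, 56]
dequeue(): queue = [95, 56]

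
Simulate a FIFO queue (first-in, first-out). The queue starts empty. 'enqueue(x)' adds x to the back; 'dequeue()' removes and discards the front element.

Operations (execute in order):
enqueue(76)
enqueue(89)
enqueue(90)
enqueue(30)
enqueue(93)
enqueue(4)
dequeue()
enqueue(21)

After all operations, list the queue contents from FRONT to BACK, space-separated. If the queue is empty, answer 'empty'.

enqueue(76): [76]
enqueue(89): [76, 89]
enqueue(90): [76, 89, 90]
enqueue(30): [76, 89, 90, 30]
enqueue(93): [76, 89, 90, 30, 93]
enqueue(4): [76, 89, 90, 30, 93, 4]
dequeue(): [89, 90, 30, 93, 4]
enqueue(21): [89, 90, 30, 93, 4, 21]

Answer: 89 90 30 93 4 21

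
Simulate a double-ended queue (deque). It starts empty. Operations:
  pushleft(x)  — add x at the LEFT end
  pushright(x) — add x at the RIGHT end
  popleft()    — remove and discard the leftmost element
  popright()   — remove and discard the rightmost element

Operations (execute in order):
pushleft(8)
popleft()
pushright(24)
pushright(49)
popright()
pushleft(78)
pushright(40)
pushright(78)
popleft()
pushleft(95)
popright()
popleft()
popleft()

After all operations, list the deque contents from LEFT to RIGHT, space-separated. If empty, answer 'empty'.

pushleft(8): [8]
popleft(): []
pushright(24): [24]
pushright(49): [24, 49]
popright(): [24]
pushleft(78): [78, 24]
pushright(40): [78, 24, 40]
pushright(78): [78, 24, 40, 78]
popleft(): [24, 40, 78]
pushleft(95): [95, 24, 40, 78]
popright(): [95, 24, 40]
popleft(): [24, 40]
popleft(): [40]

Answer: 40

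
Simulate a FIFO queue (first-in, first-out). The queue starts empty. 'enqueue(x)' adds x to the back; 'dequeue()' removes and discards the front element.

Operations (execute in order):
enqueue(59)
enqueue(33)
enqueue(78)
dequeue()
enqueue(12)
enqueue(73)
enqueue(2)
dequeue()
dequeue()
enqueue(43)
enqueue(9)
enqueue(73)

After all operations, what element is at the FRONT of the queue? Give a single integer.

Answer: 12

Derivation:
enqueue(59): queue = [59]
enqueue(33): queue = [59, 33]
enqueue(78): queue = [59, 33, 78]
dequeue(): queue = [33, 78]
enqueue(12): queue = [33, 78, 12]
enqueue(73): queue = [33, 78, 12, 73]
enqueue(2): queue = [33, 78, 12, 73, 2]
dequeue(): queue = [78, 12, 73, 2]
dequeue(): queue = [12, 73, 2]
enqueue(43): queue = [12, 73, 2, 43]
enqueue(9): queue = [12, 73, 2, 43, 9]
enqueue(73): queue = [12, 73, 2, 43, 9, 73]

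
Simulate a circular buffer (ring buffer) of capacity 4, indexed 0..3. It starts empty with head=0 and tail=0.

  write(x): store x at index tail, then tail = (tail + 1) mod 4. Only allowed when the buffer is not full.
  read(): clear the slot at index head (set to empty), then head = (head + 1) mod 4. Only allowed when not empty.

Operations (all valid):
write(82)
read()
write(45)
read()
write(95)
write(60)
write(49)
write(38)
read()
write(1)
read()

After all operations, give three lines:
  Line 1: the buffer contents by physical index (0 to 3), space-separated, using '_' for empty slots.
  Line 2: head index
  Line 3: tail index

Answer: 49 38 1 _
0
3

Derivation:
write(82): buf=[82 _ _ _], head=0, tail=1, size=1
read(): buf=[_ _ _ _], head=1, tail=1, size=0
write(45): buf=[_ 45 _ _], head=1, tail=2, size=1
read(): buf=[_ _ _ _], head=2, tail=2, size=0
write(95): buf=[_ _ 95 _], head=2, tail=3, size=1
write(60): buf=[_ _ 95 60], head=2, tail=0, size=2
write(49): buf=[49 _ 95 60], head=2, tail=1, size=3
write(38): buf=[49 38 95 60], head=2, tail=2, size=4
read(): buf=[49 38 _ 60], head=3, tail=2, size=3
write(1): buf=[49 38 1 60], head=3, tail=3, size=4
read(): buf=[49 38 1 _], head=0, tail=3, size=3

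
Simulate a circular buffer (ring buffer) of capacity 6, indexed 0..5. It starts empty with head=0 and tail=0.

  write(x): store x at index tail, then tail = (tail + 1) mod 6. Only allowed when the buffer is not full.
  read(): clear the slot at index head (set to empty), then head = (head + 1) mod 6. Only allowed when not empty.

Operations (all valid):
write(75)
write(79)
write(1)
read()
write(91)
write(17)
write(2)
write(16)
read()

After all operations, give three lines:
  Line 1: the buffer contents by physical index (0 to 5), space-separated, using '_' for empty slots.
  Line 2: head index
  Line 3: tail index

Answer: 16 _ 1 91 17 2
2
1

Derivation:
write(75): buf=[75 _ _ _ _ _], head=0, tail=1, size=1
write(79): buf=[75 79 _ _ _ _], head=0, tail=2, size=2
write(1): buf=[75 79 1 _ _ _], head=0, tail=3, size=3
read(): buf=[_ 79 1 _ _ _], head=1, tail=3, size=2
write(91): buf=[_ 79 1 91 _ _], head=1, tail=4, size=3
write(17): buf=[_ 79 1 91 17 _], head=1, tail=5, size=4
write(2): buf=[_ 79 1 91 17 2], head=1, tail=0, size=5
write(16): buf=[16 79 1 91 17 2], head=1, tail=1, size=6
read(): buf=[16 _ 1 91 17 2], head=2, tail=1, size=5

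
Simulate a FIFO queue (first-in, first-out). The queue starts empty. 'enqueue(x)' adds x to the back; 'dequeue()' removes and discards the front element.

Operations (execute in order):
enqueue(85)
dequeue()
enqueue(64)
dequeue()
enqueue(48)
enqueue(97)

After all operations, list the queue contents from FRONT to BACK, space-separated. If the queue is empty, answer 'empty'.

Answer: 48 97

Derivation:
enqueue(85): [85]
dequeue(): []
enqueue(64): [64]
dequeue(): []
enqueue(48): [48]
enqueue(97): [48, 97]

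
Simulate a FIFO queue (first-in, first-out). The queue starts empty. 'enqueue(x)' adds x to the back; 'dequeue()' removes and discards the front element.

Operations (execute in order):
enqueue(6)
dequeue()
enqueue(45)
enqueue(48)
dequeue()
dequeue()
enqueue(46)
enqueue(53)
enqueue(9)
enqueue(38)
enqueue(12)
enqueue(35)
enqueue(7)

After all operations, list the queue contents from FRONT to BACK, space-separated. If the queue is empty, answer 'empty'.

Answer: 46 53 9 38 12 35 7

Derivation:
enqueue(6): [6]
dequeue(): []
enqueue(45): [45]
enqueue(48): [45, 48]
dequeue(): [48]
dequeue(): []
enqueue(46): [46]
enqueue(53): [46, 53]
enqueue(9): [46, 53, 9]
enqueue(38): [46, 53, 9, 38]
enqueue(12): [46, 53, 9, 38, 12]
enqueue(35): [46, 53, 9, 38, 12, 35]
enqueue(7): [46, 53, 9, 38, 12, 35, 7]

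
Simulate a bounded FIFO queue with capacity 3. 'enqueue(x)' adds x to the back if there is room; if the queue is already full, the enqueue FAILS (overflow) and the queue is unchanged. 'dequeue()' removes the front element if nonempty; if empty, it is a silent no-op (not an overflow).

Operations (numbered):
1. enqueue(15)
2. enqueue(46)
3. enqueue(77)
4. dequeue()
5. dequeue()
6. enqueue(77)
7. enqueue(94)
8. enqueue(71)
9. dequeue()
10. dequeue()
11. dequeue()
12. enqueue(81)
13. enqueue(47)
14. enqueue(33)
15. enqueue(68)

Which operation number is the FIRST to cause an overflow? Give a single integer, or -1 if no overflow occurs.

Answer: 8

Derivation:
1. enqueue(15): size=1
2. enqueue(46): size=2
3. enqueue(77): size=3
4. dequeue(): size=2
5. dequeue(): size=1
6. enqueue(77): size=2
7. enqueue(94): size=3
8. enqueue(71): size=3=cap → OVERFLOW (fail)
9. dequeue(): size=2
10. dequeue(): size=1
11. dequeue(): size=0
12. enqueue(81): size=1
13. enqueue(47): size=2
14. enqueue(33): size=3
15. enqueue(68): size=3=cap → OVERFLOW (fail)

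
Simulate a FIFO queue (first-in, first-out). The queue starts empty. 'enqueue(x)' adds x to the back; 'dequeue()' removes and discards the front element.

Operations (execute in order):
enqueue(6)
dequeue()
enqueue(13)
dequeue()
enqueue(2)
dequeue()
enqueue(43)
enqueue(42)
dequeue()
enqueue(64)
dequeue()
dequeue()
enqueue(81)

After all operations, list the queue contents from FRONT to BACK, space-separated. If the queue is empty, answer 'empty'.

enqueue(6): [6]
dequeue(): []
enqueue(13): [13]
dequeue(): []
enqueue(2): [2]
dequeue(): []
enqueue(43): [43]
enqueue(42): [43, 42]
dequeue(): [42]
enqueue(64): [42, 64]
dequeue(): [64]
dequeue(): []
enqueue(81): [81]

Answer: 81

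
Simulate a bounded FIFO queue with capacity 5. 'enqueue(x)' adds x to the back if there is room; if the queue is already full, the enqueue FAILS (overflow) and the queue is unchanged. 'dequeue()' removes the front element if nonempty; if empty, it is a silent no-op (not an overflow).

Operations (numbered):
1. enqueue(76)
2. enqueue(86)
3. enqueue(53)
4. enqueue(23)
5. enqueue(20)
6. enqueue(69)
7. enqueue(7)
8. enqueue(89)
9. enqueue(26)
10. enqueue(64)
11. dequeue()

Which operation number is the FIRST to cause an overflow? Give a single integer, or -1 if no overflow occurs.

Answer: 6

Derivation:
1. enqueue(76): size=1
2. enqueue(86): size=2
3. enqueue(53): size=3
4. enqueue(23): size=4
5. enqueue(20): size=5
6. enqueue(69): size=5=cap → OVERFLOW (fail)
7. enqueue(7): size=5=cap → OVERFLOW (fail)
8. enqueue(89): size=5=cap → OVERFLOW (fail)
9. enqueue(26): size=5=cap → OVERFLOW (fail)
10. enqueue(64): size=5=cap → OVERFLOW (fail)
11. dequeue(): size=4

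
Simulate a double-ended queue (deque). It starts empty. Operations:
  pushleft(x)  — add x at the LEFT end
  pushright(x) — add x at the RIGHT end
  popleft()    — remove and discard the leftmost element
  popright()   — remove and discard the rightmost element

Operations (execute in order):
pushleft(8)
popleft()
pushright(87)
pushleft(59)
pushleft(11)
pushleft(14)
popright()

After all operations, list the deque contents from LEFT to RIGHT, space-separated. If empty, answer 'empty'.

pushleft(8): [8]
popleft(): []
pushright(87): [87]
pushleft(59): [59, 87]
pushleft(11): [11, 59, 87]
pushleft(14): [14, 11, 59, 87]
popright(): [14, 11, 59]

Answer: 14 11 59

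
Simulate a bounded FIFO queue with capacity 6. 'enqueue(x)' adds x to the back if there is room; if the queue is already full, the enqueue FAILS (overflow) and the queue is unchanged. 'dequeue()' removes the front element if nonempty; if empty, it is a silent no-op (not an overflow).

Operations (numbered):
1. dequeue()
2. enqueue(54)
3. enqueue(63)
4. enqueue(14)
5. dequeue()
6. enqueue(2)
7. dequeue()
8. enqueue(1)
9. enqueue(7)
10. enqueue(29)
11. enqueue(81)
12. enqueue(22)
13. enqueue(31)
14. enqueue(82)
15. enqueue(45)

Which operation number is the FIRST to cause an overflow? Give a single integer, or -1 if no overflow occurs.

1. dequeue(): empty, no-op, size=0
2. enqueue(54): size=1
3. enqueue(63): size=2
4. enqueue(14): size=3
5. dequeue(): size=2
6. enqueue(2): size=3
7. dequeue(): size=2
8. enqueue(1): size=3
9. enqueue(7): size=4
10. enqueue(29): size=5
11. enqueue(81): size=6
12. enqueue(22): size=6=cap → OVERFLOW (fail)
13. enqueue(31): size=6=cap → OVERFLOW (fail)
14. enqueue(82): size=6=cap → OVERFLOW (fail)
15. enqueue(45): size=6=cap → OVERFLOW (fail)

Answer: 12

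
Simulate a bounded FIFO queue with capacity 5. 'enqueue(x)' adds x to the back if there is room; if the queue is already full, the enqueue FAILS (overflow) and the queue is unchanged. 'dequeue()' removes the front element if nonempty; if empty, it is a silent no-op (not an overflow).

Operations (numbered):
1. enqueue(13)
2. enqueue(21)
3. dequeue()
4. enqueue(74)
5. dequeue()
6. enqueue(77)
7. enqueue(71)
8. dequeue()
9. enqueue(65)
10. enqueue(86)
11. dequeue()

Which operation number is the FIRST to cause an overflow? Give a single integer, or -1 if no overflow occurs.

1. enqueue(13): size=1
2. enqueue(21): size=2
3. dequeue(): size=1
4. enqueue(74): size=2
5. dequeue(): size=1
6. enqueue(77): size=2
7. enqueue(71): size=3
8. dequeue(): size=2
9. enqueue(65): size=3
10. enqueue(86): size=4
11. dequeue(): size=3

Answer: -1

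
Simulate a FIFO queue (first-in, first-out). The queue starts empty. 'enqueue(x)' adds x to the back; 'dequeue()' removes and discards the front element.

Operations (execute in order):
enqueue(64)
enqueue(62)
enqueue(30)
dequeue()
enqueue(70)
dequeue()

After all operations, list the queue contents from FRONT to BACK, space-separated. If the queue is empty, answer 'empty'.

enqueue(64): [64]
enqueue(62): [64, 62]
enqueue(30): [64, 62, 30]
dequeue(): [62, 30]
enqueue(70): [62, 30, 70]
dequeue(): [30, 70]

Answer: 30 70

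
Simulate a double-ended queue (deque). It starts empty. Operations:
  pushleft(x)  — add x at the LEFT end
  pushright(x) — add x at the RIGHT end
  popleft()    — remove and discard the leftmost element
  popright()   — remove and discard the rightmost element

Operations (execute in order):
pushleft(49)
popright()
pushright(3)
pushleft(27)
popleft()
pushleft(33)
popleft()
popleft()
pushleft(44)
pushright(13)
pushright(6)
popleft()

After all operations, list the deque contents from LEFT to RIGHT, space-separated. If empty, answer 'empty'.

pushleft(49): [49]
popright(): []
pushright(3): [3]
pushleft(27): [27, 3]
popleft(): [3]
pushleft(33): [33, 3]
popleft(): [3]
popleft(): []
pushleft(44): [44]
pushright(13): [44, 13]
pushright(6): [44, 13, 6]
popleft(): [13, 6]

Answer: 13 6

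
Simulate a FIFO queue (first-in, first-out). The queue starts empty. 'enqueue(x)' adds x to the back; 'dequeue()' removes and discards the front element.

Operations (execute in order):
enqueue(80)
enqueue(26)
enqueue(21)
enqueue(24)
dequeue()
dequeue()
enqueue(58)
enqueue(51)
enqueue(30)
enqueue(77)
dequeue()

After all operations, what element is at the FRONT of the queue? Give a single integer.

Answer: 24

Derivation:
enqueue(80): queue = [80]
enqueue(26): queue = [80, 26]
enqueue(21): queue = [80, 26, 21]
enqueue(24): queue = [80, 26, 21, 24]
dequeue(): queue = [26, 21, 24]
dequeue(): queue = [21, 24]
enqueue(58): queue = [21, 24, 58]
enqueue(51): queue = [21, 24, 58, 51]
enqueue(30): queue = [21, 24, 58, 51, 30]
enqueue(77): queue = [21, 24, 58, 51, 30, 77]
dequeue(): queue = [24, 58, 51, 30, 77]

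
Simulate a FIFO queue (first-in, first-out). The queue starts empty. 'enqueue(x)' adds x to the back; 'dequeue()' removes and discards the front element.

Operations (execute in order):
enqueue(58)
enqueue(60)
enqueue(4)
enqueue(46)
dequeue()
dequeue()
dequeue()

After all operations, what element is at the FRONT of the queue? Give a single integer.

Answer: 46

Derivation:
enqueue(58): queue = [58]
enqueue(60): queue = [58, 60]
enqueue(4): queue = [58, 60, 4]
enqueue(46): queue = [58, 60, 4, 46]
dequeue(): queue = [60, 4, 46]
dequeue(): queue = [4, 46]
dequeue(): queue = [46]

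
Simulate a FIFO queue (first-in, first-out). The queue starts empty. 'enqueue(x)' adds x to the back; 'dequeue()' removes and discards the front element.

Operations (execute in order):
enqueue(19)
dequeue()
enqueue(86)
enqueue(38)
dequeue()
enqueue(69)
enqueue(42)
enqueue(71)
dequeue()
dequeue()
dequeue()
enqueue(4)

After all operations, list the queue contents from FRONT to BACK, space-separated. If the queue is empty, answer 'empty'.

Answer: 71 4

Derivation:
enqueue(19): [19]
dequeue(): []
enqueue(86): [86]
enqueue(38): [86, 38]
dequeue(): [38]
enqueue(69): [38, 69]
enqueue(42): [38, 69, 42]
enqueue(71): [38, 69, 42, 71]
dequeue(): [69, 42, 71]
dequeue(): [42, 71]
dequeue(): [71]
enqueue(4): [71, 4]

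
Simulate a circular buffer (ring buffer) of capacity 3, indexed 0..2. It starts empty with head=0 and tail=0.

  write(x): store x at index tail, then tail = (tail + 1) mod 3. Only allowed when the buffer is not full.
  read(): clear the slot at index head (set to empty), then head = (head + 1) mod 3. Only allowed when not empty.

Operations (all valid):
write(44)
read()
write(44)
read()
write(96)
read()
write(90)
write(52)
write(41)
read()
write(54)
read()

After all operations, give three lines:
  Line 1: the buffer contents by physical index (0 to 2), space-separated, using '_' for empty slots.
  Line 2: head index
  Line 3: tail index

write(44): buf=[44 _ _], head=0, tail=1, size=1
read(): buf=[_ _ _], head=1, tail=1, size=0
write(44): buf=[_ 44 _], head=1, tail=2, size=1
read(): buf=[_ _ _], head=2, tail=2, size=0
write(96): buf=[_ _ 96], head=2, tail=0, size=1
read(): buf=[_ _ _], head=0, tail=0, size=0
write(90): buf=[90 _ _], head=0, tail=1, size=1
write(52): buf=[90 52 _], head=0, tail=2, size=2
write(41): buf=[90 52 41], head=0, tail=0, size=3
read(): buf=[_ 52 41], head=1, tail=0, size=2
write(54): buf=[54 52 41], head=1, tail=1, size=3
read(): buf=[54 _ 41], head=2, tail=1, size=2

Answer: 54 _ 41
2
1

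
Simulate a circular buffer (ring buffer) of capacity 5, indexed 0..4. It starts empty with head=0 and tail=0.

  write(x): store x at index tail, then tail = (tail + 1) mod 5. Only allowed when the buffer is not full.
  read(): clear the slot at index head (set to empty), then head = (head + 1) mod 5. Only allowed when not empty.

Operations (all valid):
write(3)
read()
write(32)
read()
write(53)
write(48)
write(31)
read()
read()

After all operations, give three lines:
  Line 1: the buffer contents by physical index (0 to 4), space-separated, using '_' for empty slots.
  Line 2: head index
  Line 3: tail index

write(3): buf=[3 _ _ _ _], head=0, tail=1, size=1
read(): buf=[_ _ _ _ _], head=1, tail=1, size=0
write(32): buf=[_ 32 _ _ _], head=1, tail=2, size=1
read(): buf=[_ _ _ _ _], head=2, tail=2, size=0
write(53): buf=[_ _ 53 _ _], head=2, tail=3, size=1
write(48): buf=[_ _ 53 48 _], head=2, tail=4, size=2
write(31): buf=[_ _ 53 48 31], head=2, tail=0, size=3
read(): buf=[_ _ _ 48 31], head=3, tail=0, size=2
read(): buf=[_ _ _ _ 31], head=4, tail=0, size=1

Answer: _ _ _ _ 31
4
0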